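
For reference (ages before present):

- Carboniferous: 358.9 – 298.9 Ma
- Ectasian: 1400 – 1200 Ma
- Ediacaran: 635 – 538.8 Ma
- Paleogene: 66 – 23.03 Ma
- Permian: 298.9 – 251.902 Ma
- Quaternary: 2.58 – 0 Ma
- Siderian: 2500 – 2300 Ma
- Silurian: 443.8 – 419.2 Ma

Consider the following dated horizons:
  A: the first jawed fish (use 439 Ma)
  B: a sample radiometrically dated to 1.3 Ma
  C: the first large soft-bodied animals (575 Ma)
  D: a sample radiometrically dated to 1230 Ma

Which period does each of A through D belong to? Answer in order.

A — Silurian; B — Quaternary; C — Ediacaran; D — Ectasian

A: 439 Ma lies in 443.8–419.2 Ma, so Silurian.
B: 1.3 Ma lies in 2.58–0 Ma, so Quaternary.
C: 575 Ma lies in 635–538.8 Ma, so Ediacaran.
D: 1230 Ma lies in 1400–1200 Ma, so Ectasian.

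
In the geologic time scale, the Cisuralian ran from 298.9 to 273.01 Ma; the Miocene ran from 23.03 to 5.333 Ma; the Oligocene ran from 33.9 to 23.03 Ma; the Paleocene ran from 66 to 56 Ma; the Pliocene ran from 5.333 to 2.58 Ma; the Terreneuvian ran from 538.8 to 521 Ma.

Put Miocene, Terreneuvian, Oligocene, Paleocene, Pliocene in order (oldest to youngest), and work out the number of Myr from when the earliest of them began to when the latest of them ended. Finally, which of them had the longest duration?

Start ages (Ma): Terreneuvian 538.8, Paleocene 66, Oligocene 33.9, Miocene 23.03, Pliocene 5.333.
Ordered oldest to youngest: Terreneuvian, Paleocene, Oligocene, Miocene, Pliocene.
Span = 538.8 − 2.58 = 536.22 Myr.
Durations: Paleocene 10, Miocene 17.697, Pliocene 2.753, Terreneuvian 17.8, Oligocene 10.87 → longest is Terreneuvian (17.8 Myr).

Terreneuvian → Paleocene → Oligocene → Miocene → Pliocene; total span 536.22 Myr; longest is Terreneuvian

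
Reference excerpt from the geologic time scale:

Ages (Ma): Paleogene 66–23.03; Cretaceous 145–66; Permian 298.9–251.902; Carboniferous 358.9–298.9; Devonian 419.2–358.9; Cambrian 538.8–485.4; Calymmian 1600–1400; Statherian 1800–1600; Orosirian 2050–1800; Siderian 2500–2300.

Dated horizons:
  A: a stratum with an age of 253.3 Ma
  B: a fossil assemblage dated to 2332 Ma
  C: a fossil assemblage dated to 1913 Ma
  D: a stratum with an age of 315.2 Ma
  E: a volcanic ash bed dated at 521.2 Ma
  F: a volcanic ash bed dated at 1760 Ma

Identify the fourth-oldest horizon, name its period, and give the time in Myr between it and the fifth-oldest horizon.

Sorted oldest-first by Ma: B (2332), C (1913), F (1760), E (521.2), D (315.2), A (253.3).
The fourth oldest is E at 521.2 Ma, which lies in 538.8–485.4 Ma: the Cambrian.
The fifth oldest is D at 315.2 Ma; separation = |521.2 − 315.2| = 206 Myr.

E, in the Cambrian; 206 million years to D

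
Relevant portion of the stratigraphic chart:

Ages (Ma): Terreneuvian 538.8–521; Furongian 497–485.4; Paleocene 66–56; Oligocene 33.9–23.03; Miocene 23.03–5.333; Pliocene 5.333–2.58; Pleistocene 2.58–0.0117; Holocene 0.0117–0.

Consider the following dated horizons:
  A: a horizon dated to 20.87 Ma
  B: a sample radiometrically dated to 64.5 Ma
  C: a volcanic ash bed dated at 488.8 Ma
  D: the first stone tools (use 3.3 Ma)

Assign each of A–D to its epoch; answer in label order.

A: 20.87 Ma lies in 23.03–5.333 Ma, so Miocene.
B: 64.5 Ma lies in 66–56 Ma, so Paleocene.
C: 488.8 Ma lies in 497–485.4 Ma, so Furongian.
D: 3.3 Ma lies in 5.333–2.58 Ma, so Pliocene.

A — Miocene; B — Paleocene; C — Furongian; D — Pliocene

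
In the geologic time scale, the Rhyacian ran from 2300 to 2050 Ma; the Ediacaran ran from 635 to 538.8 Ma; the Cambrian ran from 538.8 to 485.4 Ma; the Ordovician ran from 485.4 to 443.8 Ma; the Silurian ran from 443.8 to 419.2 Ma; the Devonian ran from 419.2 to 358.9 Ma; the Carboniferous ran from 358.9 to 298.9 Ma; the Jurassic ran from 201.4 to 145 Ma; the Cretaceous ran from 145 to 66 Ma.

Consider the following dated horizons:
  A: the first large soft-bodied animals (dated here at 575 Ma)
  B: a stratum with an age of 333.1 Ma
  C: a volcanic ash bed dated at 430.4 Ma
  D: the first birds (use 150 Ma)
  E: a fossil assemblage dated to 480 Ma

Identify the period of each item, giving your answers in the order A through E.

Match each age against the start–end ranges in the excerpt: A = 575 Ma → Ediacaran (635–538.8); B = 333.1 Ma → Carboniferous (358.9–298.9); C = 430.4 Ma → Silurian (443.8–419.2); D = 150 Ma → Jurassic (201.4–145); E = 480 Ma → Ordovician (485.4–443.8).

A — Ediacaran; B — Carboniferous; C — Silurian; D — Jurassic; E — Ordovician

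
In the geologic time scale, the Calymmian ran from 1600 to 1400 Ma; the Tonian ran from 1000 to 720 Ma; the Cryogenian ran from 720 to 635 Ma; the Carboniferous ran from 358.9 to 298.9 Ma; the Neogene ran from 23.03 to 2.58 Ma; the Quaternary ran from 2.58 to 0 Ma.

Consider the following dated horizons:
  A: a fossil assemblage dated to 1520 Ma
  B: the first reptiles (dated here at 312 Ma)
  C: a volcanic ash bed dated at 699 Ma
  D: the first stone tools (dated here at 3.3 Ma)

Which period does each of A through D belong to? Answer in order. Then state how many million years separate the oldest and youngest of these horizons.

A — Calymmian; B — Carboniferous; C — Cryogenian; D — Neogene; span 1516.7 million years

A: 1520 Ma lies in 1600–1400 Ma, so Calymmian.
B: 312 Ma lies in 358.9–298.9 Ma, so Carboniferous.
C: 699 Ma lies in 720–635 Ma, so Cryogenian.
D: 3.3 Ma lies in 23.03–2.58 Ma, so Neogene.
Oldest = 1520 Ma, youngest = 3.3 Ma → span 1516.7 Myr.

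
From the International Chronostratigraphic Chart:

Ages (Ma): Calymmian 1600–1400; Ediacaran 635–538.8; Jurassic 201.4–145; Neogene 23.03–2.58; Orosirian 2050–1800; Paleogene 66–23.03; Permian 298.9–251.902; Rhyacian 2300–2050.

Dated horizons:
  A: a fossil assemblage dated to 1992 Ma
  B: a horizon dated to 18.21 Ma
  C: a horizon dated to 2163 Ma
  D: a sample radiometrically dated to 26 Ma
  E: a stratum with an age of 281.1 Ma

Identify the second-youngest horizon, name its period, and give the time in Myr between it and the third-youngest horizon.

Sorted youngest-first by Ma: B (18.21), D (26), E (281.1), A (1992), C (2163).
The second youngest is D at 26 Ma, which lies in 66–23.03 Ma: the Paleogene.
The third youngest is E at 281.1 Ma; separation = |26 − 281.1| = 255.1 Myr.

D, in the Paleogene; 255.1 million years to E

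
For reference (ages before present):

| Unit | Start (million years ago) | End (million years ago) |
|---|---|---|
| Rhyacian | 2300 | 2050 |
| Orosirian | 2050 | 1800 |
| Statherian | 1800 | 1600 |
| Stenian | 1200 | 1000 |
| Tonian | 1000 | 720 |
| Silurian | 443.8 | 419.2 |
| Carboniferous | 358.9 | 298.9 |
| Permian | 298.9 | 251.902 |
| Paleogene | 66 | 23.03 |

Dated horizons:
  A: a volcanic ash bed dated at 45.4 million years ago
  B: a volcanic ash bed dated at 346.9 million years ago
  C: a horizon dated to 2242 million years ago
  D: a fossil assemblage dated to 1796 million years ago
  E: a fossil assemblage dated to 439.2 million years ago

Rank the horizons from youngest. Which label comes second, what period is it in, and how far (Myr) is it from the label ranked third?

Sorted youngest-first by Ma: A (45.4), B (346.9), E (439.2), D (1796), C (2242).
The second youngest is B at 346.9 Ma, which lies in 358.9–298.9 Ma: the Carboniferous.
The third youngest is E at 439.2 Ma; separation = |346.9 − 439.2| = 92.3 Myr.

B, in the Carboniferous; 92.3 million years to E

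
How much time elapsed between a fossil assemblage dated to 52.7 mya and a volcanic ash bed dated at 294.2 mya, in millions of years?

241.5 million years

294.2 − 52.7 = 241.5 million years.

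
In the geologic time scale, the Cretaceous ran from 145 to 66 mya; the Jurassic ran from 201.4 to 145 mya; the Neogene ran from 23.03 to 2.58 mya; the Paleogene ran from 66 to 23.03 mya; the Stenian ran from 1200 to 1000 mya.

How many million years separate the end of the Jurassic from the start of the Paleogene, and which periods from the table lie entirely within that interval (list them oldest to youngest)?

79 million years; Cretaceous

End of Jurassic = 145 Ma; start of Paleogene = 66 Ma.
Gap = 145 − 66 = 79 Myr.
Periods wholly inside 145–66 Ma: Cretaceous (145–66).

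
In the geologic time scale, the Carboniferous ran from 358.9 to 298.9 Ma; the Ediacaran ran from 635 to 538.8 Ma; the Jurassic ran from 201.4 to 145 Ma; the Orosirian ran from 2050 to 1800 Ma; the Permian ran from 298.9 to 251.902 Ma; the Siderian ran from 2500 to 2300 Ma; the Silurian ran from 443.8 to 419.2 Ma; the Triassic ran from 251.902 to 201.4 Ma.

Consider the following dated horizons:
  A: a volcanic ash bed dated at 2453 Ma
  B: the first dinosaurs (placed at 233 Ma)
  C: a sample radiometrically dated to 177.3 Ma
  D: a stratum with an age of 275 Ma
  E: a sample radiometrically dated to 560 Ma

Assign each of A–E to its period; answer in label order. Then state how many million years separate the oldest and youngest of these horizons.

A — Siderian; B — Triassic; C — Jurassic; D — Permian; E — Ediacaran; span 2275.7 million years

A: 2453 Ma lies in 2500–2300 Ma, so Siderian.
B: 233 Ma lies in 251.902–201.4 Ma, so Triassic.
C: 177.3 Ma lies in 201.4–145 Ma, so Jurassic.
D: 275 Ma lies in 298.9–251.902 Ma, so Permian.
E: 560 Ma lies in 635–538.8 Ma, so Ediacaran.
Oldest = 2453 Ma, youngest = 177.3 Ma → span 2275.7 Myr.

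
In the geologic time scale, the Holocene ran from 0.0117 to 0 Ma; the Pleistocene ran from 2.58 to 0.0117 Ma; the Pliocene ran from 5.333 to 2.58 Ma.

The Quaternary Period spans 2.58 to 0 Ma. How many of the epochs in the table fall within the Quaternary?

Epochs inside 2.58–0 Ma: Pleistocene, Holocene — 2 in total.

2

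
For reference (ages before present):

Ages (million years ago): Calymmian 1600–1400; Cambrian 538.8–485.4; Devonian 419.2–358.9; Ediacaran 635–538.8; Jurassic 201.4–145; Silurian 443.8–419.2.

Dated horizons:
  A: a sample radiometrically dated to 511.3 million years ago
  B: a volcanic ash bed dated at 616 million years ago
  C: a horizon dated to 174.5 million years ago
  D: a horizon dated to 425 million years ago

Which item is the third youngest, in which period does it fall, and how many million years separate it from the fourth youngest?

Sorted youngest-first by Ma: C (174.5), D (425), A (511.3), B (616).
The third youngest is A at 511.3 Ma, which lies in 538.8–485.4 Ma: the Cambrian.
The fourth youngest is B at 616 Ma; separation = |511.3 − 616| = 104.7 Myr.

A, in the Cambrian; 104.7 million years to B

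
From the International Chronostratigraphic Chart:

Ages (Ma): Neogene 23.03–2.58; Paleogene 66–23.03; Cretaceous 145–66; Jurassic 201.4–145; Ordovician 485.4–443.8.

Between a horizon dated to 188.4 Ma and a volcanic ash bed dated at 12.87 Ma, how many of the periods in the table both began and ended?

188.4 Ma sits inside the Jurassic (201.4–145) and 12.87 Ma inside the Neogene (23.03–2.58); neither of those is wholly between the two dates.
The listed periods lying completely between them are Cretaceous, Paleogene — 2 in all.

2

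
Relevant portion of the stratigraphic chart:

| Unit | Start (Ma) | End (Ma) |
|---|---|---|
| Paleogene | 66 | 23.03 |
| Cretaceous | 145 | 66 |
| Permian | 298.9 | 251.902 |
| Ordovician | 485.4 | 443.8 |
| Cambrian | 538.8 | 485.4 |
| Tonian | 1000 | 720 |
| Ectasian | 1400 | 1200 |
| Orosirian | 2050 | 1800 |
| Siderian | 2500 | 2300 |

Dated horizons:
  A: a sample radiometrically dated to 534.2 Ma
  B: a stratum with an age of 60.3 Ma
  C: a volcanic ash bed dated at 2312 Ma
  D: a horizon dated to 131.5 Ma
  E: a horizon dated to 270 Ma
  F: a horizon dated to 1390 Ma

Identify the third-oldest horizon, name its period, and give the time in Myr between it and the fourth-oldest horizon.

A, in the Cambrian; 264.2 million years to E

Larger Ma means older, so oldest first: C 2312 > F 1390 > A 534.2 > E 270 > D 131.5 > B 60.3.
Counting 3 along gives A (534.2 Ma); the excerpt puts that inside the Cambrian, 538.8–485.4 Ma.
Next in line is E (270 Ma), and 534.2 − 270 = 264.2 Myr.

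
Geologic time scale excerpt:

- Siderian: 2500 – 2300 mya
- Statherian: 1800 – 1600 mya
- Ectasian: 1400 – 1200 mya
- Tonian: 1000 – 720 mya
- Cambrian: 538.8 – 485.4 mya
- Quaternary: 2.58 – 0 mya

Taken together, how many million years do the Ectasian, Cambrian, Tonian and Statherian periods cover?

Each duration: Ectasian = 200; Cambrian = 53.4; Tonian = 280; Statherian = 200.
Sum: 200 + 53.4 + 280 + 200 = 733.4 Myr.

733.4 million years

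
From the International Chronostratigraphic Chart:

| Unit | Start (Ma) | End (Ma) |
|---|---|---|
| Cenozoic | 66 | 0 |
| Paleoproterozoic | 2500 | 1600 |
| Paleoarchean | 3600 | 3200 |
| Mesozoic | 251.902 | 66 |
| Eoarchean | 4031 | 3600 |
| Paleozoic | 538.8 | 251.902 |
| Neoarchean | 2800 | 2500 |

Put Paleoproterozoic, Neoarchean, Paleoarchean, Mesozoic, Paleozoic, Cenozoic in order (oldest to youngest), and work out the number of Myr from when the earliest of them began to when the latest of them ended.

Paleoarchean, Neoarchean, Paleoproterozoic, Paleozoic, Mesozoic, Cenozoic; total span 3600 Myr

Start ages (Ma): Paleoarchean 3600, Neoarchean 2800, Paleoproterozoic 2500, Paleozoic 538.8, Mesozoic 251.902, Cenozoic 66.
Ordered oldest to youngest: Paleoarchean, Neoarchean, Paleoproterozoic, Paleozoic, Mesozoic, Cenozoic.
Span = 3600 − 0 = 3600 Myr.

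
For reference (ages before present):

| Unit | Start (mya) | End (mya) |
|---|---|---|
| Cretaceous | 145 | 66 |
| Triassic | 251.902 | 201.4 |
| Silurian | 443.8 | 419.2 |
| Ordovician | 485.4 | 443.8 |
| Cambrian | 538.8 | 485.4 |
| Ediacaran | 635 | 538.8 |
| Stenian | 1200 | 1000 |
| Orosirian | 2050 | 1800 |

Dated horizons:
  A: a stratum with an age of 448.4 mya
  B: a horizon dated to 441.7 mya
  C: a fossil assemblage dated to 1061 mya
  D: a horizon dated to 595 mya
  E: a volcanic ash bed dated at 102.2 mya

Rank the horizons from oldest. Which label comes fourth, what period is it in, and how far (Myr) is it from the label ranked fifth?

B, in the Silurian; 339.5 million years to E

Larger Ma means older, so oldest first: C 1061 > D 595 > A 448.4 > B 441.7 > E 102.2.
Counting 4 along gives B (441.7 Ma); the excerpt puts that inside the Silurian, 443.8–419.2 Ma.
Next in line is E (102.2 Ma), and 441.7 − 102.2 = 339.5 Myr.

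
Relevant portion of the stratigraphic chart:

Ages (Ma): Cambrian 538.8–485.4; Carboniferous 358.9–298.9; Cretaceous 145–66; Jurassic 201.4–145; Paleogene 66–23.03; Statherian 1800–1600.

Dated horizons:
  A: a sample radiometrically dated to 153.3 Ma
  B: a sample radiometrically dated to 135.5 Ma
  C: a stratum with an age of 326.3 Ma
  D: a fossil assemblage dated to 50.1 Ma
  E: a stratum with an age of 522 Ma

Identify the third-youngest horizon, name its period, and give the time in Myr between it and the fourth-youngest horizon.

Smaller Ma means younger, so youngest first: D 50.1 < B 135.5 < A 153.3 < C 326.3 < E 522.
Counting 3 along gives A (153.3 Ma); the excerpt puts that inside the Jurassic, 201.4–145 Ma.
Next in line is C (326.3 Ma), and 326.3 − 153.3 = 173 Myr.

A, in the Jurassic; 173 million years to C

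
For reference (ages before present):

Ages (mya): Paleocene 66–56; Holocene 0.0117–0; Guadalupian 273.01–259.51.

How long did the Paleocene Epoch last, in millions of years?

10 million years

66 − 56 = 10 million years.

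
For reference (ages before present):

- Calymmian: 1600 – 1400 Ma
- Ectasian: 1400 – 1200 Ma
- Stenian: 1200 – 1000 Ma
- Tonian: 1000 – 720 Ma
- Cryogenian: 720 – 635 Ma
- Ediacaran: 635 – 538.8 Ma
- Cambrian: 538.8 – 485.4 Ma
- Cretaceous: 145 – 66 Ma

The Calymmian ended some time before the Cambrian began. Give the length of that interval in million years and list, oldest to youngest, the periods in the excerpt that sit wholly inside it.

861.2 million years; Ectasian, Stenian, Tonian, Cryogenian, Ediacaran

The Calymmian closes at 1400 Ma and the Cambrian opens at 538.8 Ma, so the interval is 1400 − 538.8 = 861.2 Myr.
A period fits inside if it starts at or after 1400 Ma and ends at or before 538.8 Ma; oldest first that gives Ectasian, Stenian, Tonian, Cryogenian, Ediacaran.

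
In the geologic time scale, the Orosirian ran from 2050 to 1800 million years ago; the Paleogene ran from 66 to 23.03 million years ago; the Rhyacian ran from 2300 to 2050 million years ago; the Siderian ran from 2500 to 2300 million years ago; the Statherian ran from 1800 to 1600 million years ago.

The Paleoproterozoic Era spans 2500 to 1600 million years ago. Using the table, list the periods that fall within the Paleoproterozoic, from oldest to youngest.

Periods with both bounds inside 2500–1600 Ma: Siderian (2500–2300), Rhyacian (2300–2050), Orosirian (2050–1800), Statherian (1800–1600).

Siderian, Rhyacian, Orosirian, Statherian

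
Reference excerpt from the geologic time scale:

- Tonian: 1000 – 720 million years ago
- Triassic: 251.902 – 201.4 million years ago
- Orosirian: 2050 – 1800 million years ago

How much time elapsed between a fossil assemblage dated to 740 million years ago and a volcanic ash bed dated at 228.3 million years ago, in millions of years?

740 − 228.3 = 511.7 million years.

511.7 million years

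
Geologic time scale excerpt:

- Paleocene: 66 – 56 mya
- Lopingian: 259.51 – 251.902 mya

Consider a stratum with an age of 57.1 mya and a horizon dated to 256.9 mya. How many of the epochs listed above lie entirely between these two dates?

The older date is 256.9 Ma and the younger is 57.1 Ma.
No epoch both begins after 256.9 Ma and ends before 57.1 Ma, so the count is 0.

0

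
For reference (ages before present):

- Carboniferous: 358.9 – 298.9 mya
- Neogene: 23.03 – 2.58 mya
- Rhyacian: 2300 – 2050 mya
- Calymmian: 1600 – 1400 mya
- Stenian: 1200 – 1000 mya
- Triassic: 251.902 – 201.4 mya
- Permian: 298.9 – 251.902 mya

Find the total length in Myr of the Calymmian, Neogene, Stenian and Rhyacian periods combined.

Each duration: Calymmian = 200; Neogene = 20.45; Stenian = 200; Rhyacian = 250.
Sum: 200 + 20.45 + 200 + 250 = 670.45 Myr.

670.45 million years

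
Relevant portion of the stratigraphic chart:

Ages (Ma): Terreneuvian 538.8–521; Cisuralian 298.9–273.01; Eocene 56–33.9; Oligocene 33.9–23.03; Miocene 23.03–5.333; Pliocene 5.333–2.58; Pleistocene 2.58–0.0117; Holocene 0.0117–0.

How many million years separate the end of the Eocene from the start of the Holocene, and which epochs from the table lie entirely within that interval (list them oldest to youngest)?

The Eocene closes at 33.9 Ma and the Holocene opens at 0.0117 Ma, so the interval is 33.9 − 0.0117 = 33.8883 Myr.
An epoch fits inside if it starts at or after 33.9 Ma and ends at or before 0.0117 Ma; oldest first that gives Oligocene, Miocene, Pliocene, Pleistocene.

33.8883 million years; Oligocene, Miocene, Pliocene, Pleistocene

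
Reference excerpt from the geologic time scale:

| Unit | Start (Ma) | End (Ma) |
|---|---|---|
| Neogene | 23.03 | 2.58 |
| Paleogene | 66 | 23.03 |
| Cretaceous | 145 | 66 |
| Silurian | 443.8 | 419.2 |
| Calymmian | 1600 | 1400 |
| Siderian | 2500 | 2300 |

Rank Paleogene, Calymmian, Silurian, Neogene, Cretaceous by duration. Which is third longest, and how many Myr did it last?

Paleogene, 42.97 million years

Start − end for each: Paleogene 66 − 23.03 = 42.97; Calymmian 1600 − 1400 = 200; Silurian 443.8 − 419.2 = 24.6; Neogene 23.03 − 2.58 = 20.45; Cretaceous 145 − 66 = 79.
Ranking these from longest: Calymmian > Cretaceous > Paleogene > Silurian > Neogene.
Position 3 in that ranking is Paleogene, which lasted 42.97 Myr.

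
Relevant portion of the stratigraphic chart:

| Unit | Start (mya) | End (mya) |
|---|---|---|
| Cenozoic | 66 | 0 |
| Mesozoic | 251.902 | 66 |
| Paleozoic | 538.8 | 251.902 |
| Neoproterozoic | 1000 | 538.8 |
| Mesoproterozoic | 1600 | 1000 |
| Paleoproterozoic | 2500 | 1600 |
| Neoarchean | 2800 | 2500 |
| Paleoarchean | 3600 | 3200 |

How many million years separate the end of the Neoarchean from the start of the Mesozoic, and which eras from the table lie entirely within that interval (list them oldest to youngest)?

2248.098 million years; Paleoproterozoic, Mesoproterozoic, Neoproterozoic, Paleozoic

End of Neoarchean = 2500 Ma; start of Mesozoic = 251.902 Ma.
Gap = 2500 − 251.902 = 2248.098 Myr.
Eras wholly inside 2500–251.902 Ma: Paleoproterozoic (2500–1600), Mesoproterozoic (1600–1000), Neoproterozoic (1000–538.8), Paleozoic (538.8–251.902).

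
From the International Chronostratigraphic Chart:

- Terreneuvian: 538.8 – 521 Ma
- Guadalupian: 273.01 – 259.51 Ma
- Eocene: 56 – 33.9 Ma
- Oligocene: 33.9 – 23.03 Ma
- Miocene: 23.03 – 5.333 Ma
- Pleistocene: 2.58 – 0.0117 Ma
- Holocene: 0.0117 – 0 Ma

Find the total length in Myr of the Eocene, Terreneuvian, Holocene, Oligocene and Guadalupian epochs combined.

Each duration: Eocene = 22.1; Terreneuvian = 17.8; Holocene = 0.0117; Oligocene = 10.87; Guadalupian = 13.5.
Sum: 22.1 + 17.8 + 0.0117 + 10.87 + 13.5 = 64.2817 Myr.

64.2817 million years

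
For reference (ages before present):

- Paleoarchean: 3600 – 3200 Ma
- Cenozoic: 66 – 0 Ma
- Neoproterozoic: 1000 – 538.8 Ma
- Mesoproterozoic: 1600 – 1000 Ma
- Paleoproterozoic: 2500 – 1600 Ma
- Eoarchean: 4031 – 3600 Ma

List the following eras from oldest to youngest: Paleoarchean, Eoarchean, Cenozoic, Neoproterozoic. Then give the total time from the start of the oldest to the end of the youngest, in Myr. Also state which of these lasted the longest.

Eoarchean, Paleoarchean, Neoproterozoic, Cenozoic; total span 4031 Myr; longest is Neoproterozoic

Start ages (Ma): Eoarchean 4031, Paleoarchean 3600, Neoproterozoic 1000, Cenozoic 66.
Ordered oldest to youngest: Eoarchean, Paleoarchean, Neoproterozoic, Cenozoic.
Span = 4031 − 0 = 4031 Myr.
Durations: Neoproterozoic 461.2, Cenozoic 66, Eoarchean 431, Paleoarchean 400 → longest is Neoproterozoic (461.2 Myr).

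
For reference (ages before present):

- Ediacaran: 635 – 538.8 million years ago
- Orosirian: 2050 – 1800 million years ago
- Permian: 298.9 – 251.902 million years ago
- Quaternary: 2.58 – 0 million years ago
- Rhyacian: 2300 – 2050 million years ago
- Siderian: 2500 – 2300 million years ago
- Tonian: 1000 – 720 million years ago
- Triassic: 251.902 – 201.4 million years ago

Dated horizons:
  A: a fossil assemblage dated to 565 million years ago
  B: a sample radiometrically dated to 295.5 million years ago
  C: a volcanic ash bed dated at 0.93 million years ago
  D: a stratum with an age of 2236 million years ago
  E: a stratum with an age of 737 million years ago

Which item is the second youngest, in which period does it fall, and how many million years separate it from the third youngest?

B, in the Permian; 269.5 million years to A

Smaller Ma means younger, so youngest first: C 0.93 < B 295.5 < A 565 < E 737 < D 2236.
Counting 2 along gives B (295.5 Ma); the excerpt puts that inside the Permian, 298.9–251.902 Ma.
Next in line is A (565 Ma), and 565 − 295.5 = 269.5 Myr.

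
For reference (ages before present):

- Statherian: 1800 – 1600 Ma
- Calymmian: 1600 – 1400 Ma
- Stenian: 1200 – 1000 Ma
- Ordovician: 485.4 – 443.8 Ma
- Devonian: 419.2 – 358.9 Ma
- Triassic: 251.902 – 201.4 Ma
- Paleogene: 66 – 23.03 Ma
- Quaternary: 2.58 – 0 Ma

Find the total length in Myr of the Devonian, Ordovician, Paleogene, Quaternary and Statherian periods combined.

347.45 million years

Each duration: Devonian = 60.3; Ordovician = 41.6; Paleogene = 42.97; Quaternary = 2.58; Statherian = 200.
Sum: 60.3 + 41.6 + 42.97 + 2.58 + 200 = 347.45 Myr.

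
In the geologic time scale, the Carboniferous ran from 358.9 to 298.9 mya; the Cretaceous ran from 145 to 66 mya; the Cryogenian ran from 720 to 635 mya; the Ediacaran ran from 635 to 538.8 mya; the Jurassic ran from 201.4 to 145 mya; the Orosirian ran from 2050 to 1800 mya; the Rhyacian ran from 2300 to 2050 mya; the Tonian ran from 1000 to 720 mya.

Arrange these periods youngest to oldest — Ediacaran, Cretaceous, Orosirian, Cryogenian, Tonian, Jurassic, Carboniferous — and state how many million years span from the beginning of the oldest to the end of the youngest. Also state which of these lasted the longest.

Cretaceous, Jurassic, Carboniferous, Ediacaran, Cryogenian, Tonian, Orosirian; total span 1984 Myr; longest is Tonian

From the excerpt: Ediacaran 635–538.8; Cretaceous 145–66; Orosirian 2050–1800; Cryogenian 720–635; Tonian 1000–720; Jurassic 201.4–145; Carboniferous 358.9–298.9 (Ma).
Larger Ma is earlier, so the oldest is Orosirian and the youngest is Cretaceous; youngest to oldest: Cretaceous, Jurassic, Carboniferous, Ediacaran, Cryogenian, Tonian, Orosirian.
Oldest start 2050 minus youngest end 66 gives 1984 Myr overall.
Individual lengths (start − end): Tonian 280; Carboniferous 60; Ediacaran 96.2; Jurassic 56.4; Orosirian 250; Cryogenian 85; Cretaceous 79. The largest is Tonian at 280 Myr.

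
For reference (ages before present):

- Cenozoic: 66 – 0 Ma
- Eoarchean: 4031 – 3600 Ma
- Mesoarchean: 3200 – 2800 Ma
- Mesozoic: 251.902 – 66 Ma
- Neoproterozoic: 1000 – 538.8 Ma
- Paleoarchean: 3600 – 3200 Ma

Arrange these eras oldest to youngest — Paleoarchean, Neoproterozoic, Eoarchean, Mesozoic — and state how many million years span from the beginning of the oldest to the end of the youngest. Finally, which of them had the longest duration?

From the excerpt: Paleoarchean 3600–3200; Neoproterozoic 1000–538.8; Eoarchean 4031–3600; Mesozoic 251.902–66 (Ma).
Larger Ma is earlier, so the oldest is Eoarchean and the youngest is Mesozoic; oldest to youngest: Eoarchean, Paleoarchean, Neoproterozoic, Mesozoic.
Oldest start 4031 minus youngest end 66 gives 3965 Myr overall.
Individual lengths (start − end): Neoproterozoic 461.2; Paleoarchean 400; Mesozoic 185.902; Eoarchean 431. The largest is Neoproterozoic at 461.2 Myr.

Eoarchean, Paleoarchean, Neoproterozoic, Mesozoic; total span 3965 Myr; longest is Neoproterozoic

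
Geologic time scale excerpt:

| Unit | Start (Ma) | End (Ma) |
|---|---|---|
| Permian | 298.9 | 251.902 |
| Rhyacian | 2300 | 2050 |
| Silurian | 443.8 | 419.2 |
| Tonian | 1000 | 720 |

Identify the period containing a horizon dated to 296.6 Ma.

Permian

296.6 Ma lies between 298.9 and 251.902 Ma, so it falls in the Permian.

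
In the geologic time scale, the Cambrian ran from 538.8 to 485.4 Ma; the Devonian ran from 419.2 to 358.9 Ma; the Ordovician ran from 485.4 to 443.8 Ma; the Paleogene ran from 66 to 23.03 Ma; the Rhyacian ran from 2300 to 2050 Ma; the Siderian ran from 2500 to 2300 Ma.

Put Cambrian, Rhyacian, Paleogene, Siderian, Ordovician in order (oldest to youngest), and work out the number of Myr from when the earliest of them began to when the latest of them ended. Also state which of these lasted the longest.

Start ages (Ma): Siderian 2500, Rhyacian 2300, Cambrian 538.8, Ordovician 485.4, Paleogene 66.
Ordered oldest to youngest: Siderian, Rhyacian, Cambrian, Ordovician, Paleogene.
Span = 2500 − 23.03 = 2476.97 Myr.
Durations: Cambrian 53.4, Paleogene 42.97, Ordovician 41.6, Siderian 200, Rhyacian 250 → longest is Rhyacian (250 Myr).

Siderian → Rhyacian → Cambrian → Ordovician → Paleogene; total span 2476.97 Myr; longest is Rhyacian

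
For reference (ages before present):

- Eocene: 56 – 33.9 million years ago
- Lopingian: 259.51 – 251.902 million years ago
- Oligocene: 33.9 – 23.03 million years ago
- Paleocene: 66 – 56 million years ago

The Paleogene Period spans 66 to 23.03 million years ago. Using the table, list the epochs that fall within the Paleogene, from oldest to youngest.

Paleocene, Eocene, Oligocene

Epochs with both bounds inside 66–23.03 Ma: Paleocene (66–56), Eocene (56–33.9), Oligocene (33.9–23.03).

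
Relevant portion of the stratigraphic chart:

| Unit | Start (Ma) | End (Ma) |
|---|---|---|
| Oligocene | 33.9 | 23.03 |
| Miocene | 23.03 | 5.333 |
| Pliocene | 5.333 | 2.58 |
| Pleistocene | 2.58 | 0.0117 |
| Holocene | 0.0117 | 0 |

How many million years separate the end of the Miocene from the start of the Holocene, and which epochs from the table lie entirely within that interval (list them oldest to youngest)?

5.3213 million years; Pliocene, Pleistocene

End of Miocene = 5.333 Ma; start of Holocene = 0.0117 Ma.
Gap = 5.333 − 0.0117 = 5.3213 Myr.
Epochs wholly inside 5.333–0.0117 Ma: Pliocene (5.333–2.58), Pleistocene (2.58–0.0117).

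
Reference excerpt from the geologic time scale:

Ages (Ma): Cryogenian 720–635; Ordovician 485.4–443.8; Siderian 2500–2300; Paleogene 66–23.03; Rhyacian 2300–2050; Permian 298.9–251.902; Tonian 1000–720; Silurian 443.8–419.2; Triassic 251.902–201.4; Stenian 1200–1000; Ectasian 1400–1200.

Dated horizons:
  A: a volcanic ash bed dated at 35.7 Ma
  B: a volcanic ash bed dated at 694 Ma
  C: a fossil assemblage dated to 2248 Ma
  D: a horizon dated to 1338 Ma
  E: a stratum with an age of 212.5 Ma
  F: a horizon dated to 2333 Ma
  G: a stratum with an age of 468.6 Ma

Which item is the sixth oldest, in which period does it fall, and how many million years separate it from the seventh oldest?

E, in the Triassic; 176.8 million years to A

Larger Ma means older, so oldest first: F 2333 > C 2248 > D 1338 > B 694 > G 468.6 > E 212.5 > A 35.7.
Counting 6 along gives E (212.5 Ma); the excerpt puts that inside the Triassic, 251.902–201.4 Ma.
Next in line is A (35.7 Ma), and 212.5 − 35.7 = 176.8 Myr.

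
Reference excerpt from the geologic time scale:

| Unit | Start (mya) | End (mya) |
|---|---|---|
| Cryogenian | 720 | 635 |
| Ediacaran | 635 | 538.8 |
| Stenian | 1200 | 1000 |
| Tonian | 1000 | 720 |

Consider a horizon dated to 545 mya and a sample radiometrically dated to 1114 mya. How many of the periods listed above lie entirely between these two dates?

2

1114 Ma sits inside the Stenian (1200–1000) and 545 Ma inside the Ediacaran (635–538.8); neither of those is wholly between the two dates.
The listed periods lying completely between them are Tonian, Cryogenian — 2 in all.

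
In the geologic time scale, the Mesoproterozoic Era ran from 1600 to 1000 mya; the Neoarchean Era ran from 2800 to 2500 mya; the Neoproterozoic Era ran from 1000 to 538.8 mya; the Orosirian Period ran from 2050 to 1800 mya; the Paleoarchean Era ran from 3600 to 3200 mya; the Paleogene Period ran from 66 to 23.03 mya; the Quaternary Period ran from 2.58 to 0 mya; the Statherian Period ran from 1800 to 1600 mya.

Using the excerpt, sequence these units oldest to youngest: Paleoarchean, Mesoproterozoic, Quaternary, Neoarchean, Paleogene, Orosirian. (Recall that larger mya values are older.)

Paleoarchean, Neoarchean, Orosirian, Mesoproterozoic, Paleogene, Quaternary

The oldest of these is Paleoarchean (starts 3600 Ma) and the youngest is Quaternary (ends 0 Ma).
In between, by decreasing start age: Neoarchean (2800), Orosirian (2050), Mesoproterozoic (1600), Paleogene (66).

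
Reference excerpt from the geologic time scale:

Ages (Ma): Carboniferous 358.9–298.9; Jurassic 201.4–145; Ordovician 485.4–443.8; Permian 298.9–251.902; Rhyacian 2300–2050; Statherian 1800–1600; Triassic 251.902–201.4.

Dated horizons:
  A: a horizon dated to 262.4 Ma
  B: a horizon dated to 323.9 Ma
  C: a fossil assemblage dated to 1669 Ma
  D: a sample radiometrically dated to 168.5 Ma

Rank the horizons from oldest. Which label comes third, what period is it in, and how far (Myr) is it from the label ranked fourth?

A, in the Permian; 93.9 million years to D

Sorted oldest-first by Ma: C (1669), B (323.9), A (262.4), D (168.5).
The third oldest is A at 262.4 Ma, which lies in 298.9–251.902 Ma: the Permian.
The fourth oldest is D at 168.5 Ma; separation = |262.4 − 168.5| = 93.9 Myr.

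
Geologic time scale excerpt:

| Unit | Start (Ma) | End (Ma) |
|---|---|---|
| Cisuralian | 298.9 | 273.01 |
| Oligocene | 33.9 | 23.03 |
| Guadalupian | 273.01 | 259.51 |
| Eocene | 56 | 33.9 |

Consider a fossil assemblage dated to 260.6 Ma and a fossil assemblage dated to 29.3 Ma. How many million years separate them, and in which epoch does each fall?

Elapsed time: 260.6 − 29.3 = 231.3 Myr.
260.6 Ma lies within 273.01–259.51 Ma: Guadalupian.
29.3 Ma lies within 33.9–23.03 Ma: Oligocene.

231.3 million years apart; the first in the Guadalupian, the second in the Oligocene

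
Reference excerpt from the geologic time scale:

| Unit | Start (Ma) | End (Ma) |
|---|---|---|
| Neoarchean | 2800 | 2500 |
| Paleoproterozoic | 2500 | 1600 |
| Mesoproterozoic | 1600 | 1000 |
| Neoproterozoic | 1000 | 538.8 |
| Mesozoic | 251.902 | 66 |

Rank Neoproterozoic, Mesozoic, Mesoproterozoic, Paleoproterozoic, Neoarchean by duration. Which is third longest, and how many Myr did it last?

Start − end for each: Neoproterozoic 1000 − 538.8 = 461.2; Mesozoic 251.902 − 66 = 185.902; Mesoproterozoic 1600 − 1000 = 600; Paleoproterozoic 2500 − 1600 = 900; Neoarchean 2800 − 2500 = 300.
Ranking these from longest: Paleoproterozoic > Mesoproterozoic > Neoproterozoic > Neoarchean > Mesozoic.
Position 3 in that ranking is Neoproterozoic, which lasted 461.2 Myr.

Neoproterozoic, 461.2 million years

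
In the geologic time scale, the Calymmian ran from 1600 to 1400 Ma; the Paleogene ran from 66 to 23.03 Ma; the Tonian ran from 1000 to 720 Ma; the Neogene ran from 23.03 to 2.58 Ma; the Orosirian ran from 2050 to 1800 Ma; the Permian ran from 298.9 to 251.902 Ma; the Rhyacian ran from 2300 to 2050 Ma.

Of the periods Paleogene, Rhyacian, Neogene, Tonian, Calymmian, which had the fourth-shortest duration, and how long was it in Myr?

Rhyacian, 250 million years

Start − end for each: Paleogene 66 − 23.03 = 42.97; Rhyacian 2300 − 2050 = 250; Neogene 23.03 − 2.58 = 20.45; Tonian 1000 − 720 = 280; Calymmian 1600 − 1400 = 200.
Ranking these from shortest: Neogene < Paleogene < Calymmian < Rhyacian < Tonian.
Position 4 in that ranking is Rhyacian, which lasted 250 Myr.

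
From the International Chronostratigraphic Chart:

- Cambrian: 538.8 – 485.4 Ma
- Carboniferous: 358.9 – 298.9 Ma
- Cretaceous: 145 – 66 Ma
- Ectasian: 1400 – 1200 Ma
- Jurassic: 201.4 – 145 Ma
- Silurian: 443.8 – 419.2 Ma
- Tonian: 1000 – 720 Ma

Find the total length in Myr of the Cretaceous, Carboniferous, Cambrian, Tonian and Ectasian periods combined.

672.4 million years

Duration is start − end for each: (145 − 66) + (358.9 − 298.9) + (538.8 − 485.4) + (1000 − 720) + (1400 − 1200).
That is 79 + 60 + 53.4 + 280 + 200, which totals 672.4 million years.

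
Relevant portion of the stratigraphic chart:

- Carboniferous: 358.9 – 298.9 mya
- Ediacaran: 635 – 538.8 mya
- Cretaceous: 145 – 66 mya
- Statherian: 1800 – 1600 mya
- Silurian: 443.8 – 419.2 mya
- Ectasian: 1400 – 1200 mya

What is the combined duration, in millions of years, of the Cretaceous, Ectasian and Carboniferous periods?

Each duration: Cretaceous = 79; Ectasian = 200; Carboniferous = 60.
Sum: 79 + 200 + 60 = 339 Myr.

339 million years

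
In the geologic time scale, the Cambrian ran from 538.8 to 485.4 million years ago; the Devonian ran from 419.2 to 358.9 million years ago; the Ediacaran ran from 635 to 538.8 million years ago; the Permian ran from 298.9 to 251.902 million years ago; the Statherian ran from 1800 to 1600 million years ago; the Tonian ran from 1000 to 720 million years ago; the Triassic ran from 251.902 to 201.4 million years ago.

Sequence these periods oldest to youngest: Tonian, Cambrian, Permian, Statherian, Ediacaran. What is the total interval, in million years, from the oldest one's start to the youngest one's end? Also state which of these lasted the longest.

Statherian → Tonian → Ediacaran → Cambrian → Permian; total span 1548.098 Myr; longest is Tonian

Start ages (Ma): Statherian 1800, Tonian 1000, Ediacaran 635, Cambrian 538.8, Permian 298.9.
Ordered oldest to youngest: Statherian, Tonian, Ediacaran, Cambrian, Permian.
Span = 1800 − 251.902 = 1548.098 Myr.
Durations: Statherian 200, Tonian 280, Cambrian 53.4, Permian 46.998, Ediacaran 96.2 → longest is Tonian (280 Myr).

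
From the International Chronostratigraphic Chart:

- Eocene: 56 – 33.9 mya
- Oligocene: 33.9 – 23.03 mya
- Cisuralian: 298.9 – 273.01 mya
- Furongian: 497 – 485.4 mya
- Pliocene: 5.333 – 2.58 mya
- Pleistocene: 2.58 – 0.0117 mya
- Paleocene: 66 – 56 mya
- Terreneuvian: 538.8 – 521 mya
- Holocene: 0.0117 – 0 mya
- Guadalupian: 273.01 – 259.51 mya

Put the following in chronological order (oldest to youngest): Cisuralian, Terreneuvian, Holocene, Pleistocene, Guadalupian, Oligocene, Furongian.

The oldest of these is Terreneuvian (starts 538.8 Ma) and the youngest is Holocene (ends 0 Ma).
In between, by decreasing start age: Furongian (497), Cisuralian (298.9), Guadalupian (273.01), Oligocene (33.9), Pleistocene (2.58).

Terreneuvian, then Furongian, then Cisuralian, then Guadalupian, then Oligocene, then Pleistocene, then Holocene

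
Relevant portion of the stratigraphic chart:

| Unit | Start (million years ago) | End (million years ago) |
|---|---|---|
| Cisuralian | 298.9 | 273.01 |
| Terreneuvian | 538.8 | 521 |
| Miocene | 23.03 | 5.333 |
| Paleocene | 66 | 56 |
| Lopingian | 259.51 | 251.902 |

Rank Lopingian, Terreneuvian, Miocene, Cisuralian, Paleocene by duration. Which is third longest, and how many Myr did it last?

Miocene, 17.697 million years

Start − end for each: Lopingian 259.51 − 251.902 = 7.608; Terreneuvian 538.8 − 521 = 17.8; Miocene 23.03 − 5.333 = 17.697; Cisuralian 298.9 − 273.01 = 25.89; Paleocene 66 − 56 = 10.
Ranking these from longest: Cisuralian > Terreneuvian > Miocene > Paleocene > Lopingian.
Position 3 in that ranking is Miocene, which lasted 17.697 Myr.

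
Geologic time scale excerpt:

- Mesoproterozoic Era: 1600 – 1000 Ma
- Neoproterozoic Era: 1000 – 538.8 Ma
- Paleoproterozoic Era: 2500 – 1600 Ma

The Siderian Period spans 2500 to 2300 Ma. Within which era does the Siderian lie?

The Siderian (2500–2300 Ma) lies entirely within 2500–1600 Ma, the Paleoproterozoic Era.

Paleoproterozoic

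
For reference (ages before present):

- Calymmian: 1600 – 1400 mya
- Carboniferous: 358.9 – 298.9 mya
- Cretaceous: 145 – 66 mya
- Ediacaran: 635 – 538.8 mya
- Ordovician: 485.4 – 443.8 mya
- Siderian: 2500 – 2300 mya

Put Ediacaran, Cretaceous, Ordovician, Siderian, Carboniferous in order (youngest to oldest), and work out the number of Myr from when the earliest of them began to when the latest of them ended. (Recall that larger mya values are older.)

Start ages (Ma): Siderian 2500, Ediacaran 635, Ordovician 485.4, Carboniferous 358.9, Cretaceous 145.
Ordered youngest to oldest: Cretaceous, Carboniferous, Ordovician, Ediacaran, Siderian.
Span = 2500 − 66 = 2434 Myr.

Cretaceous, Carboniferous, Ordovician, Ediacaran, Siderian; total span 2434 Myr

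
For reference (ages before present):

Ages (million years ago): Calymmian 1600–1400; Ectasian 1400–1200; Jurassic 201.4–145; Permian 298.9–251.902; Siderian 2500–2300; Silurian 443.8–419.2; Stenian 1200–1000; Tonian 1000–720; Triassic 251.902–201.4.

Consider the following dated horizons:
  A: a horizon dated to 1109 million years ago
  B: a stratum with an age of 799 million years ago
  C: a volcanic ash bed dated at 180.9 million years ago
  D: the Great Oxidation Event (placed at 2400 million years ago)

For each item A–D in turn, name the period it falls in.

A — Stenian; B — Tonian; C — Jurassic; D — Siderian

A: 1109 Ma lies in 1200–1000 Ma, so Stenian.
B: 799 Ma lies in 1000–720 Ma, so Tonian.
C: 180.9 Ma lies in 201.4–145 Ma, so Jurassic.
D: 2400 Ma lies in 2500–2300 Ma, so Siderian.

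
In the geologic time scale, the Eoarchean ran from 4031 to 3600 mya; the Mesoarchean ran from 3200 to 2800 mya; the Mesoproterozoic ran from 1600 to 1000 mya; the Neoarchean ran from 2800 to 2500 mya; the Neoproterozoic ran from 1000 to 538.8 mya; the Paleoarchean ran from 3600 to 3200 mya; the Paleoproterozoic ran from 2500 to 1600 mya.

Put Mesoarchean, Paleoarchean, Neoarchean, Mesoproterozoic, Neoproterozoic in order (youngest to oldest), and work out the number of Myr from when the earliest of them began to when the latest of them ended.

Start ages (Ma): Paleoarchean 3600, Mesoarchean 3200, Neoarchean 2800, Mesoproterozoic 1600, Neoproterozoic 1000.
Ordered youngest to oldest: Neoproterozoic, Mesoproterozoic, Neoarchean, Mesoarchean, Paleoarchean.
Span = 3600 − 538.8 = 3061.2 Myr.

Neoproterozoic, Mesoproterozoic, Neoarchean, Mesoarchean, Paleoarchean; total span 3061.2 Myr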